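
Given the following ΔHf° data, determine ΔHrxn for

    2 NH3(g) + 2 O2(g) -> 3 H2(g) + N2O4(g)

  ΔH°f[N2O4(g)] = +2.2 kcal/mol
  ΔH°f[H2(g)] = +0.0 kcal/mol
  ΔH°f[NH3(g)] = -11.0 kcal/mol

ΔH°rxn = Σ nΔHf°(products) − Σ nΔHf°(reactants).
Products: 3·(+0.0) + 1·(+2.2) = +2.2
Reactants: 2·(-11.0) + 2·(+0.0) = -22.0
ΔHrxn = (+2.2) − (-22.0) = 24.2 kcal/mol

ΔHrxn = 24.2 kcal/mol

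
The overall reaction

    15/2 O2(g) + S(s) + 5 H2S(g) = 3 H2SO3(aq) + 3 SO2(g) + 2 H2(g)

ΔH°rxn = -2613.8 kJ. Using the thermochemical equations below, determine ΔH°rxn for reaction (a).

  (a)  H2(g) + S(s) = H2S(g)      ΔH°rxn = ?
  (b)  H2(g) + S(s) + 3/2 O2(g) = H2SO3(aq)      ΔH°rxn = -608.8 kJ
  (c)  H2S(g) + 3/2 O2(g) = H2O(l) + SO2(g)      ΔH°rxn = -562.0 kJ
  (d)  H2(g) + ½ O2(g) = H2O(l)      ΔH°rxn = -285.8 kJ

(a) reversed and × 2: contributes −2·x
(b) × 3: (3)·(-608.8) = -1826.4 kJ
(c) × 3: (3)·(-562.0) = -1686.0 kJ
(d) reversed and × 3: (-3)·(-285.8) = +857.4 kJ
-2613.8 = (-1826.4) + (-1686.0) + (+857.4) − 2·x
x = (-2613.8 − (-2655.0)) / (-2) = -20.6 kJ

ΔH°rxn = -20.6 kJ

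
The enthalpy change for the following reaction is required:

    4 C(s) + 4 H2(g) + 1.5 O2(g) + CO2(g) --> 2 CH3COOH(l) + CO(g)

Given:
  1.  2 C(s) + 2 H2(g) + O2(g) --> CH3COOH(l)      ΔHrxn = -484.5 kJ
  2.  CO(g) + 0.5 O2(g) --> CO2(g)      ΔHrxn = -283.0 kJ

eq. 1 × 2 (scale by 2 for the 2 CH3COOH(l)): (2)·(-484.5) = -969.0 kJ
eq. 2 reversed (CO(g) must end up as a product): +283.0 kJ
ΔHrxn = (-969.0) + (+283.0) = -686.0 kJ

ΔHrxn = -686.0 kJ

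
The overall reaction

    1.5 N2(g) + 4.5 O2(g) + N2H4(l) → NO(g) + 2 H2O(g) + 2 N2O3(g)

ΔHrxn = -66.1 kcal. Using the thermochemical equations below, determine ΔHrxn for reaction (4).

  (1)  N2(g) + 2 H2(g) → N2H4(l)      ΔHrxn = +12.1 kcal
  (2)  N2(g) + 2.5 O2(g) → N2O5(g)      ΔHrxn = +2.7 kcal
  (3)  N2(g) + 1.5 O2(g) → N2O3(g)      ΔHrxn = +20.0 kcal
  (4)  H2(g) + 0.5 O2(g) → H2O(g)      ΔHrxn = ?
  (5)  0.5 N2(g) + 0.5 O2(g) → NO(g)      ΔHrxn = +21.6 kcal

ΔHrxn = -57.8 kcal

(1) reversed (N2H4(l) must end up as a reactant): -12.1 kcal
(2): not needed (N2O5(g) appears nowhere else).
(3) × 2 (×2 to match 2 N2O3(g) in the target): (2)·(+20.0) = +40.0 kcal
(4) × 2 (×2 to match 2 H2O(g) in the target): contributes 2·x
(5) as written (NO(g) already on the product side): +21.6 kcal
-66.1 = (-12.1) + (+40.0) + (+21.6) + 2·x
x = (-66.1 − (+49.5)) / (2) = -57.8 kcal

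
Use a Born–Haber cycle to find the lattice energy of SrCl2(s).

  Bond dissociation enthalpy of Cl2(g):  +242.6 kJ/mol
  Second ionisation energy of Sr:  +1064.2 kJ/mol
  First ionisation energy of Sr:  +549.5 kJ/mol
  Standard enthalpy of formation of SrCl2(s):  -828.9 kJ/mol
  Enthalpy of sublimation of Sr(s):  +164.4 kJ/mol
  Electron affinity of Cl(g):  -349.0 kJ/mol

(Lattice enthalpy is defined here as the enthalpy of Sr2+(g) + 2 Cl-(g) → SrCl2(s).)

ΔHf° = 1·ΔHsub + 1·(ΣIE) + 1·D(Cl2) + 2·EA + U
-828.9 = 1·(+164.4) + 1·(+1613.7) + 1·(+242.6) + 2·(-349.0) + U
U = -828.9 − (+1322.7) = -2151.6 kJ/mol

U = -2151.6 kJ/mol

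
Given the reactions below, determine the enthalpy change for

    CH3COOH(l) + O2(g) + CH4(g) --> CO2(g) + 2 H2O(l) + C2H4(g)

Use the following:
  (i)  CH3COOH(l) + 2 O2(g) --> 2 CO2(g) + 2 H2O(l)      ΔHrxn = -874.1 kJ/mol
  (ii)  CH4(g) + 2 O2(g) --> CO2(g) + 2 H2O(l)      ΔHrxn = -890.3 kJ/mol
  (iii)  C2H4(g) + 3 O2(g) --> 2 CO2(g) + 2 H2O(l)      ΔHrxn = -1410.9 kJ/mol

ΔHrxn = -353.5 kJ/mol

(i) as written (CH3COOH(l) already on the reactant side): -874.1 kJ/mol
(ii) as written (CH4(g) already on the reactant side): -890.3 kJ/mol
(iii) reversed (C2H4(g) must end up as a product): +1410.9 kJ/mol
ΔHrxn = (1)·(-874.1) + (1)·(-890.3) + (-1)·(-1410.9) = -353.5 kJ/mol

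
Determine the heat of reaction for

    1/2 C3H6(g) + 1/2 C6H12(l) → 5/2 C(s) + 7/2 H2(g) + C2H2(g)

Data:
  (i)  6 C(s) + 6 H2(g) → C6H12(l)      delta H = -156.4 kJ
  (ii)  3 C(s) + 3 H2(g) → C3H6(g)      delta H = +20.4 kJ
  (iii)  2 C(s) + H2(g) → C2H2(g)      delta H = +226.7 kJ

(i) reversed and × 1/2: (-1/2)·(-156.4) = +78.2 kJ
(ii) reversed and × 1/2: (-1/2)·(+20.4) = -10.2 kJ
(iii) as written: +226.7 kJ
delta H = (-1/2)·(-156.4) + (-1/2)·(+20.4) + (1)·(+226.7) = 294.7 kJ

delta H = 294.7 kJ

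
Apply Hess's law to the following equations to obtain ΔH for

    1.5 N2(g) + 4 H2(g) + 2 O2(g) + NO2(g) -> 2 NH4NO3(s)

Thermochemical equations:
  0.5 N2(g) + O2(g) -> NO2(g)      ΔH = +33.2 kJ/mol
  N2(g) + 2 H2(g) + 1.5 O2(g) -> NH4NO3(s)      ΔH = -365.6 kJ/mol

ΔH = -764.4 kJ/mol

equation 1 reversed: -33.2 kJ/mol
equation 2 × 2: (2)·(-365.6) = -731.2 kJ/mol
Combining the equations, ΔH = (-33.2) + (-731.2) = -764.4 kJ/mol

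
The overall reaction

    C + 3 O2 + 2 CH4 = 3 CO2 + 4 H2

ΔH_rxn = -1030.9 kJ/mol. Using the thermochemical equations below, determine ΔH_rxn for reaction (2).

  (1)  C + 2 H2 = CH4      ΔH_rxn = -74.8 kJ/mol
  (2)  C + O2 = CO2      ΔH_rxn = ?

ΔH_rxn = -393.5 kJ/mol

(1) reversed and × 2 (CH4 must end up as a reactant; scale by 2 for the 2 CH4): (-2)·(-74.8) = +149.6 kJ/mol
(2) × 3 (×3 to match 3 CO2 in the target): contributes 3·x
-1030.9 = (+149.6) + 3·x
x = (-1030.9 − (+149.6)) / (3) = -393.5 kJ/mol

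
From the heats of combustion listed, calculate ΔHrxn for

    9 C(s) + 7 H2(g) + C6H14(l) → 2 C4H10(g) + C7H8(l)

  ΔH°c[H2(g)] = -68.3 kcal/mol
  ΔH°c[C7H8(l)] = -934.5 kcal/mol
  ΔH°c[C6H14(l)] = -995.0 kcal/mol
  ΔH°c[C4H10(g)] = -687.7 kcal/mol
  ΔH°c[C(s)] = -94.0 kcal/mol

Using ΔH = Σ nΔHc°(reactants) − Σ nΔHc°(products):
= [9·(-94.0) + 7·(-68.3) + 1·(-995.0)] − [2·(-687.7) + 1·(-934.5)]
= -9.2 kcal/mol

ΔHrxn = -9.2 kcal/mol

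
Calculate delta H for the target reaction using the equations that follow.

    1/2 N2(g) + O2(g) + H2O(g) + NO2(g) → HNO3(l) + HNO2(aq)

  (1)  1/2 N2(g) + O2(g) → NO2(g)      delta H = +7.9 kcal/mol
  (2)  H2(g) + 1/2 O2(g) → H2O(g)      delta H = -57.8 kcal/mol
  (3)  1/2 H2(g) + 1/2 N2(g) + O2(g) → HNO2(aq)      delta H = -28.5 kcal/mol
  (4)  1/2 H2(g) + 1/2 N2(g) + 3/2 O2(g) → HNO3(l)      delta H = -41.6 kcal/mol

delta H = -20.2 kcal/mol

(1) reversed: -7.9 kcal/mol
(2) reversed: +57.8 kcal/mol
(3) as written: -28.5 kcal/mol
(4) as written: -41.6 kcal/mol
By Hess's law, delta H = (-7.9) + (+57.8) + (-28.5) + (-41.6) = -20.2 kcal/mol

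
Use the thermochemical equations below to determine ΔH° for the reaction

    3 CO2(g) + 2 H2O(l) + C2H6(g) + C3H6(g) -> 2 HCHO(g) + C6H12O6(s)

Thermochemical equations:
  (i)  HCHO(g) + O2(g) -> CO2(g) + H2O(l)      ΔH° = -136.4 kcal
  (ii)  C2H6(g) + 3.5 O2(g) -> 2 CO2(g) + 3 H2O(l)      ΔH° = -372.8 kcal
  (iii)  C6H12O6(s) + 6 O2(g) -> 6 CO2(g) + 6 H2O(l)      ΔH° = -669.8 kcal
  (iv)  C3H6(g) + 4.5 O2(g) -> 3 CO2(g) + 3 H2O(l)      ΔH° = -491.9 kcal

(i) reversed and × 2: (-2)·(-136.4) = +272.8 kcal
(ii) as written: -372.8 kcal
(iii) reversed: +669.8 kcal
(iv) as written: -491.9 kcal
Combining the equations, ΔH° = (-2)·(-136.4) + (1)·(-372.8) + (-1)·(-669.8) + (1)·(-491.9) = 77.9 kcal

ΔH° = 77.9 kcal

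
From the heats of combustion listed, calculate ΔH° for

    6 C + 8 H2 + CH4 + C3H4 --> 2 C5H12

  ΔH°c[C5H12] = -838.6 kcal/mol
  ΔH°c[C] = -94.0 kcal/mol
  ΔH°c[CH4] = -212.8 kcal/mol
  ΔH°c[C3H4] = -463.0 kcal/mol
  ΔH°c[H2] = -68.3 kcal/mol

With combustion enthalpies, reactants minus products:
= [6·(-94.0) + 8·(-68.3) + 1·(-212.8) + 1·(-463.0)] − [2·(-838.6)]
= -109.0 kcal/mol

ΔH° = -109.0 kcal/mol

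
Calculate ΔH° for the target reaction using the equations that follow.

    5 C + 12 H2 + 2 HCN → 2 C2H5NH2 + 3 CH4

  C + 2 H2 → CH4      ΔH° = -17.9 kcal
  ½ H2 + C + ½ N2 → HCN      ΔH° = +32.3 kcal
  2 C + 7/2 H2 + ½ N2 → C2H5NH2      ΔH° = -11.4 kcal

equation 1 × 3 (scale by 3 for the 3 CH4): (3)·(-17.9) = -53.7 kcal
equation 2 reversed and × 2 (HCN must end up as a reactant; ×2 to match 2 HCN in the target): (-2)·(+32.3) = -64.6 kcal
equation 3 × 2 (×2 to match 2 C2H5NH2 in the target): (2)·(-11.4) = -22.8 kcal
ΔH° = (-53.7) + (-64.6) + (-22.8) = -141.1 kcal

ΔH° = -141.1 kcal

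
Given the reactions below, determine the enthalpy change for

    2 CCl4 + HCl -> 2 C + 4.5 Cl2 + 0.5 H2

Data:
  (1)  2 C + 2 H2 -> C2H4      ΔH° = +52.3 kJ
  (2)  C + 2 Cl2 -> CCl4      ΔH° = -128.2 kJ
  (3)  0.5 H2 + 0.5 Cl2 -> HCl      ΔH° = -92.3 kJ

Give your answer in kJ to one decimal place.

(1): not needed.
(2) reversed and × 2: (-2)·(-128.2) = +256.4 kJ
(3) reversed: +92.3 kJ
ΔH° = (+256.4) + (+92.3) = 348.7 kJ

ΔH° = 348.7 kJ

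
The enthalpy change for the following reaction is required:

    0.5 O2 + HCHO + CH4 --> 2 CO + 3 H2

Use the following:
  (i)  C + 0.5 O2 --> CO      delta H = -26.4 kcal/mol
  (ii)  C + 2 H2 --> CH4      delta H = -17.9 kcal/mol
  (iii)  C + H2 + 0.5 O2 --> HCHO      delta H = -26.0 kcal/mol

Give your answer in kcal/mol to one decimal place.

(i) × 2 (×2 to match 2 CO in the target): (2)·(-26.4) = -52.8 kcal/mol
(ii) reversed (reverse to put CH4 on the reactant side): +17.9 kcal/mol
(iii) reversed (reverse to put HCHO on the reactant side): +26.0 kcal/mol
Since enthalpy is a state function, delta H = (2)·(-26.4) + (-1)·(-17.9) + (-1)·(-26.0) = -8.9 kcal/mol

delta H = -8.9 kcal/mol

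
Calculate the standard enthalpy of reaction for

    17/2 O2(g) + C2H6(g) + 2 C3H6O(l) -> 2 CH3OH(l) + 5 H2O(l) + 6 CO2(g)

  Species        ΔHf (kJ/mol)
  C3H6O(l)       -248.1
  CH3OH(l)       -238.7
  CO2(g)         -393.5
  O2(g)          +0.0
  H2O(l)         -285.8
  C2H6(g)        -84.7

Products: 2·(-238.7) + 5·(-285.8) + 6·(-393.5) = -4267.4
Reactants: 17/2·(+0.0) + 1·(-84.7) + 2·(-248.1) = -580.9
ΔH_rxn = (-4267.4) − (-580.9) = -3686.5 kJ/mol

ΔH_rxn = -3686.5 kJ/mol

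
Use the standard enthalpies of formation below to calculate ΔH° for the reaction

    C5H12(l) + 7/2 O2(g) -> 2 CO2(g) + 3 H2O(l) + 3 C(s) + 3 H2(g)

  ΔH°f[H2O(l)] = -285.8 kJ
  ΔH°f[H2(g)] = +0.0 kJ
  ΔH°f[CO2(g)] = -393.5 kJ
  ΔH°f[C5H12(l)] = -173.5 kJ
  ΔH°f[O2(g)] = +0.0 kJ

ΔH°rxn = Σ nΔHf°(products) − Σ nΔHf°(reactants).
Products: 2·(-393.5) + 3·(-285.8) + 3·(+0.0) + 3·(+0.0) = -1644.4
Reactants: 1·(-173.5) + 7/2·(+0.0) = -173.5
ΔH° = (-1644.4) − (-173.5) = -1470.9 kJ

ΔH° = -1470.9 kJ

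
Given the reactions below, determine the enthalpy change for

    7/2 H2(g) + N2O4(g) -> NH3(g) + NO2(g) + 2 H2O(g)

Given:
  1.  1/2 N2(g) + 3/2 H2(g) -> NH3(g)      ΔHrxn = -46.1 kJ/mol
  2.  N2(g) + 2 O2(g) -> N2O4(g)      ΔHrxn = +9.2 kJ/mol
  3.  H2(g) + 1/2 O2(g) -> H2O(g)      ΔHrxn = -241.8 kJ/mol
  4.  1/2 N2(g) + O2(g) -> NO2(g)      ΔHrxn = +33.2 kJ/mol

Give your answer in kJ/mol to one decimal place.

ΔHrxn = -505.7 kJ/mol

eq. 1 as written (NH3(g) already on the product side): -46.1 kJ/mol
eq. 2 reversed (reverse to put N2O4(g) on the reactant side): -9.2 kJ/mol
eq. 3 × 2 (scale by 2 for the 2 H2O(g)): (2)·(-241.8) = -483.6 kJ/mol
eq. 4 as written (NO2(g) already on the product side): +33.2 kJ/mol
ΔHrxn = (1)·(-46.1) + (-1)·(+9.2) + (2)·(-241.8) + (1)·(+33.2) = -505.7 kJ/mol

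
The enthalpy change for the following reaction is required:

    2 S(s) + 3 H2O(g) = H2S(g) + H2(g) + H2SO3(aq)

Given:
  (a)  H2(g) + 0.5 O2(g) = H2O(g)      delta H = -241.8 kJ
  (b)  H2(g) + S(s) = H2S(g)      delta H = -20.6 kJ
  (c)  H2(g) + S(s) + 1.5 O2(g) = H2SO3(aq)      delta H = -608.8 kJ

delta H = 96.0 kJ

(a) reversed and × 3: (-3)·(-241.8) = +725.4 kJ
(b) as written: -20.6 kJ
(c) as written: -608.8 kJ
Summing the manipulated equations, delta H = (+725.4) + (-20.6) + (-608.8) = 96.0 kJ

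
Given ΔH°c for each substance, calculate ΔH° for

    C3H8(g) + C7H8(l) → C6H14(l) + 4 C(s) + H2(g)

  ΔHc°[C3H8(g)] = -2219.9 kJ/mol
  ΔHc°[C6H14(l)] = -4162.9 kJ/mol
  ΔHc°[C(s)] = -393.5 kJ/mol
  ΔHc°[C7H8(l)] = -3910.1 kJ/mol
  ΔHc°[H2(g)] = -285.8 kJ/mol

ΔH° = -107.3 kJ/mol

Using ΔH = Σ nΔHc°(reactants) − Σ nΔHc°(products):
= [1·(-2219.9) + 1·(-3910.1)] − [1·(-4162.9) + 4·(-393.5) + 1·(-285.8)]
= -107.3 kJ/mol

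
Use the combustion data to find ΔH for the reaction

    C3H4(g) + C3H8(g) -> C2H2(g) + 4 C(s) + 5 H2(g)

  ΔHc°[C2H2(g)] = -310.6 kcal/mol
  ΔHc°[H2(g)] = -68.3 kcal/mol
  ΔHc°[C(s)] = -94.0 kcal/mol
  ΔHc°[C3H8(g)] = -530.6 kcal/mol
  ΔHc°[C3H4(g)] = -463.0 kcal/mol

ΔH = 34.5 kcal/mol

With combustion enthalpies, reactants minus products:
= [1·(-463.0) + 1·(-530.6)] − [1·(-310.6) + 4·(-94.0) + 5·(-68.3)]
= 34.5 kcal/mol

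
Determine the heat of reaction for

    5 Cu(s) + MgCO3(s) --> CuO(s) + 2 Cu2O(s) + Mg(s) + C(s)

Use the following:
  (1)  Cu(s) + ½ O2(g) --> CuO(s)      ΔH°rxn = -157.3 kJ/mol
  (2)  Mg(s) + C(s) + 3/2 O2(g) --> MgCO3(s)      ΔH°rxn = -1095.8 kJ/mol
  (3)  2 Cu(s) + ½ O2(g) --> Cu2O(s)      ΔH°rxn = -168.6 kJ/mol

ΔH°rxn = 601.3 kJ/mol

(1) as written (CuO(s) already on the product side): -157.3 kJ/mol
(2) reversed (reverse to put MgCO3(s) on the reactant side): +1095.8 kJ/mol
(3) × 2 (×2 to match 2 Cu2O(s) in the target): (2)·(-168.6) = -337.2 kJ/mol
Since enthalpy is a state function, ΔH°rxn = (-157.3) + (+1095.8) + (-337.2) = 601.3 kJ/mol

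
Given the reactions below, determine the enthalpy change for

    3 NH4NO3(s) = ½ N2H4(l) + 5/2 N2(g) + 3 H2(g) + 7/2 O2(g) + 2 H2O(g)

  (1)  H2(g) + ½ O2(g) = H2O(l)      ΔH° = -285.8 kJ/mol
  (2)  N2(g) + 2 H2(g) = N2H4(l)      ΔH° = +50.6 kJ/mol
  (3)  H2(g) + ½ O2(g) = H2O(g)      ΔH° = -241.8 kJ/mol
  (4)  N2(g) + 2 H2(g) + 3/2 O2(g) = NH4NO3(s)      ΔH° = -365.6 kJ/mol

ΔH° = 638.5 kJ/mol

(1): not needed.
(2) × 1/2: (1/2)·(+50.6) = +25.3 kJ/mol
(3) × 2: (2)·(-241.8) = -483.6 kJ/mol
(4) reversed and × 3: (-3)·(-365.6) = +1096.8 kJ/mol
ΔH° = (1/2)·(+50.6) + (2)·(-241.8) + (-3)·(-365.6) = 638.5 kJ/mol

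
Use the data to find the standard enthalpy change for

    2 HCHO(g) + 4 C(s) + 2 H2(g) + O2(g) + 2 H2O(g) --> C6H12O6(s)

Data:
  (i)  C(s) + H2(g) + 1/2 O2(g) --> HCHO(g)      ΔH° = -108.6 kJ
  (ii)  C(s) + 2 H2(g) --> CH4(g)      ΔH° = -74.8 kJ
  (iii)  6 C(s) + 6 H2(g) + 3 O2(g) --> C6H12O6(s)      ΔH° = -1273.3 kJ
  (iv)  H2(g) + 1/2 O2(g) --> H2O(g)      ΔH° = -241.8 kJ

(i) reversed and × 2: (-2)·(-108.6) = +217.2 kJ
(ii): not needed.
(iii) as written: -1273.3 kJ
(iv) reversed and × 2: (-2)·(-241.8) = +483.6 kJ
Since enthalpy is a state function, ΔH° = (+217.2) + (-1273.3) + (+483.6) = -572.5 kJ

ΔH° = -572.5 kJ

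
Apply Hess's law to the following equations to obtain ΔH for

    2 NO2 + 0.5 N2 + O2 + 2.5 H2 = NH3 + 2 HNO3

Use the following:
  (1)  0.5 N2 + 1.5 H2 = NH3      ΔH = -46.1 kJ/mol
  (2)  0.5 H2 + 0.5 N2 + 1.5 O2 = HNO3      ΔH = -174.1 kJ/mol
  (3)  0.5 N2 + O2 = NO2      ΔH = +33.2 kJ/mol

ΔH = -460.7 kJ/mol

(1) as written: -46.1 kJ/mol
(2) × 2: (2)·(-174.1) = -348.2 kJ/mol
(3) reversed and × 2: (-2)·(+33.2) = -66.4 kJ/mol
ΔH = (1)·(-46.1) + (2)·(-174.1) + (-2)·(+33.2) = -460.7 kJ/mol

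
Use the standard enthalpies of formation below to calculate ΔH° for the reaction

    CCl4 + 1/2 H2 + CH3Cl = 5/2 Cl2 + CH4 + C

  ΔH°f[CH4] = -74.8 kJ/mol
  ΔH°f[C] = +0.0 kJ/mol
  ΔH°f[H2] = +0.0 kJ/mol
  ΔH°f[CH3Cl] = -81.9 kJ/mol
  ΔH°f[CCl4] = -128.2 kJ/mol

Products: 5/2·(+0.0) + 1·(-74.8) + 1·(+0.0) = -74.8
Reactants: 1·(-128.2) + 1/2·(+0.0) + 1·(-81.9) = -210.1
ΔH° = (-74.8) − (-210.1) = 135.3 kJ/mol

ΔH° = 135.3 kJ/mol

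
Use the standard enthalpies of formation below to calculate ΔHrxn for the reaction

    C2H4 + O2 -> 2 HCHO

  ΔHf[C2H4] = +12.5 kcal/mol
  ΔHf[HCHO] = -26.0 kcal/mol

Products: 2·(-26.0) = -52.0
Reactants: 1·(+12.5) + 1·(+0.0) = +12.5
ΔHrxn = (-52.0) − (+12.5) = -64.5 kcal/mol

ΔHrxn = -64.5 kcal/mol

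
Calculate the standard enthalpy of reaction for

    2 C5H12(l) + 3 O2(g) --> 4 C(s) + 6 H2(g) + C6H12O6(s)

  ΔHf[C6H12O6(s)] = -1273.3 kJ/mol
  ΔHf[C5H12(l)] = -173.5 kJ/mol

ΔH°rxn = Σ nΔHf°(products) − Σ nΔHf°(reactants).
Products: 4·(+0.0) + 6·(+0.0) + 1·(-1273.3) = -1273.3
Reactants: 2·(-173.5) + 3·(+0.0) = -347.0
ΔHrxn = (-1273.3) − (-347.0) = -926.3 kJ/mol

ΔHrxn = -926.3 kJ/mol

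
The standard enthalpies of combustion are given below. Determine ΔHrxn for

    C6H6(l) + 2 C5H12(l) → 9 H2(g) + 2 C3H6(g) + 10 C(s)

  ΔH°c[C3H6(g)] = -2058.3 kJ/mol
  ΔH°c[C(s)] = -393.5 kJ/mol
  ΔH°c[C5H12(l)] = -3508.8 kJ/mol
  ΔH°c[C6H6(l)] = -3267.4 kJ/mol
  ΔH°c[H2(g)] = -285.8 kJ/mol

ΔHrxn = 338.8 kJ/mol

With combustion enthalpies, reactants minus products:
= [1·(-3267.4) + 2·(-3508.8)] − [9·(-285.8) + 2·(-2058.3) + 10·(-393.5)]
= 338.8 kJ/mol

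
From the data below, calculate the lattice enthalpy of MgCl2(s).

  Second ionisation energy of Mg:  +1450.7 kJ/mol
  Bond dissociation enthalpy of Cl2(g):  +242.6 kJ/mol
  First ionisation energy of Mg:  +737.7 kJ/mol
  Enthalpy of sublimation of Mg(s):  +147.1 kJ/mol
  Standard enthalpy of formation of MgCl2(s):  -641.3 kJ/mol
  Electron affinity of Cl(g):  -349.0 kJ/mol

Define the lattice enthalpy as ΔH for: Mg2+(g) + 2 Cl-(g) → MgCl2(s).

ΔHf° = 1·ΔHsub + 1·(ΣIE) + 1·D(Cl2) + 2·EA + U
-641.3 = 1·(+147.1) + 1·(+2188.4) + 1·(+242.6) + 2·(-349.0) + U
U = -641.3 − (+1880.1) = -2521.4 kJ/mol

U = -2521.4 kJ/mol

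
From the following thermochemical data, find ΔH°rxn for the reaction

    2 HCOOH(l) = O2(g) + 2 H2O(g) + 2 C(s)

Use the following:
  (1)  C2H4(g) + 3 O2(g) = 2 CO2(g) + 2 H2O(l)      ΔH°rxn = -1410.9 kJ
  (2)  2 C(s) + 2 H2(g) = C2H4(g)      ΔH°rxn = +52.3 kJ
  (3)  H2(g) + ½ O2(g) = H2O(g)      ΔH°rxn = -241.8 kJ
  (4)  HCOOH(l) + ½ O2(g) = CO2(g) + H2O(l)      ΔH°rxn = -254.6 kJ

(1) reversed: +1410.9 kJ
(2) reversed (C(s) must end up as a product): -52.3 kJ
(3) × 2 (×2 to match 2 H2O(g) in the target): (2)·(-241.8) = -483.6 kJ
(4) × 2 (scale by 2 for the 2 HCOOH(l)): (2)·(-254.6) = -509.2 kJ
ΔH°rxn = (-1)·(-1410.9) + (-1)·(+52.3) + (2)·(-241.8) + (2)·(-254.6) = 365.8 kJ

ΔH°rxn = 365.8 kJ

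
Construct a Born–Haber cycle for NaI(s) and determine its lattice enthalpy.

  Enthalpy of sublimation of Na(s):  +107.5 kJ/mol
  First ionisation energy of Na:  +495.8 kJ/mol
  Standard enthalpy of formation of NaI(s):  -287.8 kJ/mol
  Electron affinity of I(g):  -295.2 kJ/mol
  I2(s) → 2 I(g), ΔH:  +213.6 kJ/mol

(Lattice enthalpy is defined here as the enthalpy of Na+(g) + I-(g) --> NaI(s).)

U = -702.7 kJ/mol

ΔHf° = 1·ΔHsub + 1·(ΣIE) + 1/2·D(I2) + 1·EA + U
-287.8 = 1·(+107.5) + 1·(+495.8) + 1/2·(+213.6) + 1·(-295.2) + U
U = -287.8 − (+414.9) = -702.7 kJ/mol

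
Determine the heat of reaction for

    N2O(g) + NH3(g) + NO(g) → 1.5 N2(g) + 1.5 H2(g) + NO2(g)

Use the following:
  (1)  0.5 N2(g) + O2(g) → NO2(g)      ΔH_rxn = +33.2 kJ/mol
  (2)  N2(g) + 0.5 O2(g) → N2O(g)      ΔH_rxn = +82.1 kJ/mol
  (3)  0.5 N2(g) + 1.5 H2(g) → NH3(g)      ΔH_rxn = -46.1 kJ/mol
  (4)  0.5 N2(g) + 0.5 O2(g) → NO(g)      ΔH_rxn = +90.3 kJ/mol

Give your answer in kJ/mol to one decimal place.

(1) as written (NO2(g) already on the product side): +33.2 kJ/mol
(2) reversed (N2O(g) must end up as a reactant): -82.1 kJ/mol
(3) reversed (NH3(g) must end up as a reactant): +46.1 kJ/mol
(4) reversed (NO(g) must end up as a reactant): -90.3 kJ/mol
ΔH_rxn = (+33.2) + (-82.1) + (+46.1) + (-90.3) = -93.1 kJ/mol

ΔH_rxn = -93.1 kJ/mol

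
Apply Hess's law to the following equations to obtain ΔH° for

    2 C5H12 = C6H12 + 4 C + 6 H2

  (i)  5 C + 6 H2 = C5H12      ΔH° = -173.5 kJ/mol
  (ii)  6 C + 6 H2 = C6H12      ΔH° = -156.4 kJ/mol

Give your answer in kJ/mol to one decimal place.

(i) reversed and × 2: (-2)·(-173.5) = +347.0 kJ/mol
(ii) as written: -156.4 kJ/mol
ΔH° = (-2)·(-173.5) + (1)·(-156.4) = 190.6 kJ/mol

ΔH° = 190.6 kJ/mol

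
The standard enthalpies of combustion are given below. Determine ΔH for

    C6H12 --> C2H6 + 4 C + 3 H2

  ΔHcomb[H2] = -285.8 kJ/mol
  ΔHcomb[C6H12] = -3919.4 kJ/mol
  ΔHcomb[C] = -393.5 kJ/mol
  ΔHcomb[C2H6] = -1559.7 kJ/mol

ΔH = 71.7 kJ/mol

With combustion enthalpies, reactants minus products:
= [1·(-3919.4)] − [1·(-1559.7) + 4·(-393.5) + 3·(-285.8)]
= 71.7 kJ/mol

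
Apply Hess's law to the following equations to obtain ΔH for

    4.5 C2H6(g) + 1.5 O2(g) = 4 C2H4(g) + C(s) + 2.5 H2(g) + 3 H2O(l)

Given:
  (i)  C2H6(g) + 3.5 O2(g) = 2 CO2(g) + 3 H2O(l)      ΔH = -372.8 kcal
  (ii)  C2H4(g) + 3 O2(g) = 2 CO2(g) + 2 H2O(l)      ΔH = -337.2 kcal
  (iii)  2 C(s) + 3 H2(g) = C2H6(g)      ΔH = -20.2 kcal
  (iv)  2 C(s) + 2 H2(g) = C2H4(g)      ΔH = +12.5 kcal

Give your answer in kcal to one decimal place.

ΔH = -64.0 kcal

(i) × 3: (3)·(-372.8) = -1118.4 kcal
(ii) reversed and × 3: (-3)·(-337.2) = +1011.6 kcal
(iii) reversed and × 3/2: (-3/2)·(-20.2) = +30.3 kcal
(iv) as written: +12.5 kcal
ΔH = (-1118.4) + (+1011.6) + (+30.3) + (+12.5) = -64.0 kcal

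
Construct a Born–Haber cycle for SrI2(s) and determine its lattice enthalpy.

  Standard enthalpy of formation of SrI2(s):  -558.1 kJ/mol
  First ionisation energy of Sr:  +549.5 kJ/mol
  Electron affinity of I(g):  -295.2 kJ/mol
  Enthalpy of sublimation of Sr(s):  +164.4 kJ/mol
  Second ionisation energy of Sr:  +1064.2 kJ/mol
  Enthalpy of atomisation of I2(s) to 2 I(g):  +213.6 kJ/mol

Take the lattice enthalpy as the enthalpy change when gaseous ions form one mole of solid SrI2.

ΔHf° = 1·ΔHsub + 1·(ΣIE) + 1·D(I2) + 2·EA + U
-558.1 = 1·(+164.4) + 1·(+1613.7) + 1·(+213.6) + 2·(-295.2) + U
U = -558.1 − (+1401.3) = -1959.4 kJ/mol

U = -1959.4 kJ/mol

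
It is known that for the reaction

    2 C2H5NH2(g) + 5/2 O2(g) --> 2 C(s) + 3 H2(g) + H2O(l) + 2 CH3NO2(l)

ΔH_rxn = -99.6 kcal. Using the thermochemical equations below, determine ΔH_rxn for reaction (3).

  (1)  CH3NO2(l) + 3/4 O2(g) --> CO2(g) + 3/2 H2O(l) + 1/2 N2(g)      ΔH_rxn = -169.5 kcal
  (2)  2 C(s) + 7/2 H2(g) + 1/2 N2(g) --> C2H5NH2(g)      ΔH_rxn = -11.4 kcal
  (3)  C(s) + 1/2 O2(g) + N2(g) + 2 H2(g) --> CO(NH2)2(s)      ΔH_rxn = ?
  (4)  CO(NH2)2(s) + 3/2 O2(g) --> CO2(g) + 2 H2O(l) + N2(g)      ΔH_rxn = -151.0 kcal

ΔH_rxn = -79.7 kcal

(1) reversed and × 2: (-2)·(-169.5) = +339.0 kcal
(2) reversed and × 2: (-2)·(-11.4) = +22.8 kcal
(3) × 2: contributes 2·x
(4) × 2: (2)·(-151.0) = -302.0 kcal
-99.6 = (+339.0) + (+22.8) + (-302.0) + 2·x
x = (-99.6 − (+59.8)) / (2) = -79.7 kcal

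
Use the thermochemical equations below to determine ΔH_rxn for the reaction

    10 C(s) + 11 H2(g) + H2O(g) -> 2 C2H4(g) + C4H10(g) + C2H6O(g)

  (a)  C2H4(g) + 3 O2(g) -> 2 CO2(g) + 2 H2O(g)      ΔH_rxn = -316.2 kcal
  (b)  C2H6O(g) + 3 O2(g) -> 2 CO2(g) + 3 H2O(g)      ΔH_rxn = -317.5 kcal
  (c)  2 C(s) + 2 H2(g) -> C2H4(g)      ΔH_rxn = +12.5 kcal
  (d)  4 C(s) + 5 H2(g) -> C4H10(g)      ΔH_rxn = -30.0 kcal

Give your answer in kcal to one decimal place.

(a) as written: -316.2 kcal
(b) reversed (C2H6O(g) must end up as a product): +317.5 kcal
(c) × 3: (3)·(+12.5) = +37.5 kcal
(d) as written (C4H10(g) already on the product side): -30.0 kcal
ΔH_rxn = (-316.2) + (+317.5) + (+37.5) + (-30.0) = 8.8 kcal

ΔH_rxn = 8.8 kcal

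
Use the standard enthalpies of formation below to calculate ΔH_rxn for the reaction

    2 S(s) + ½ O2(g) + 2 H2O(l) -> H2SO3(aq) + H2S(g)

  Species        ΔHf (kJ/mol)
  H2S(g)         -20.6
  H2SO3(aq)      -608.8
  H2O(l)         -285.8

ΔH_rxn = -57.8 kJ/mol

Products: 1·(-608.8) + 1·(-20.6) = -629.4
Reactants: 2·(+0.0) + 1/2·(+0.0) + 2·(-285.8) = -571.6
ΔH_rxn = (-629.4) − (-571.6) = -57.8 kJ/mol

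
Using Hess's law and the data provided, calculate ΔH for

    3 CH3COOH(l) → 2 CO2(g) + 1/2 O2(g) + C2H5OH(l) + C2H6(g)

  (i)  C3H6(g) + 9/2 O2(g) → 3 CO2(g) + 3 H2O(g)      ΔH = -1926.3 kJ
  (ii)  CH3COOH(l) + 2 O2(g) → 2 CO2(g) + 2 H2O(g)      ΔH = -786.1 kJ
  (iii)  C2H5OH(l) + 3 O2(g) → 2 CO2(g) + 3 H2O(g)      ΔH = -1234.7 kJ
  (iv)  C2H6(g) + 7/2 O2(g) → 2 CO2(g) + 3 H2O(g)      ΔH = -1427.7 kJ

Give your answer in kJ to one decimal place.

(i): not needed.
(ii) × 3: (3)·(-786.1) = -2358.3 kJ
(iii) reversed: +1234.7 kJ
(iv) reversed: +1427.7 kJ
Summing the manipulated equations, ΔH = (3)·(-786.1) + (-1)·(-1234.7) + (-1)·(-1427.7) = 304.1 kJ

ΔH = 304.1 kJ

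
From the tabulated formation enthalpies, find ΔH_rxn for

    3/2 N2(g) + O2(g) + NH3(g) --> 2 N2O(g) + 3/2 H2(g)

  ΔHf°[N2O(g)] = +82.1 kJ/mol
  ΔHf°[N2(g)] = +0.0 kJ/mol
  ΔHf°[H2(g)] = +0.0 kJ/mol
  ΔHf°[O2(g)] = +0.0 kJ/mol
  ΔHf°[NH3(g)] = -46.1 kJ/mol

ΔH°rxn = Σ nΔHf°(products) − Σ nΔHf°(reactants).
Products: 2·(+82.1) + 3/2·(+0.0) = +164.2
Reactants: 3/2·(+0.0) + 1·(+0.0) + 1·(-46.1) = -46.1
ΔH_rxn = (+164.2) − (-46.1) = 210.3 kJ/mol

ΔH_rxn = 210.3 kJ/mol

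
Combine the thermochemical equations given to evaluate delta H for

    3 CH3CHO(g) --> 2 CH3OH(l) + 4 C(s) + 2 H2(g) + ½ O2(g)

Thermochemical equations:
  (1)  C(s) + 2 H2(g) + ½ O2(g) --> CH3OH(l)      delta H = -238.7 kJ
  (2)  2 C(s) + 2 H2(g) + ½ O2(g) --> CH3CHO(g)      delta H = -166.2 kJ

delta H = 21.2 kJ

(1) × 2: (2)·(-238.7) = -477.4 kJ
(2) reversed and × 3: (-3)·(-166.2) = +498.6 kJ
delta H = (-477.4) + (+498.6) = 21.2 kJ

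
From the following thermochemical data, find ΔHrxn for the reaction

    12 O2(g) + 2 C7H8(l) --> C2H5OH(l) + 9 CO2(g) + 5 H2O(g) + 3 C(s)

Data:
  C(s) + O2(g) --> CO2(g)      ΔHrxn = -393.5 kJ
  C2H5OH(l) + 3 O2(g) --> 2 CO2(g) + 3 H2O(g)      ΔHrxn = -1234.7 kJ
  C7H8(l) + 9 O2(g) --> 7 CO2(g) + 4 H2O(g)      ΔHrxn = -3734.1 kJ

ΔHrxn = -5053.0 kJ

equation 1 reversed and × 3 (reverse to put C(s) on the product side; ×3 to match 3 C(s) in the target): (-3)·(-393.5) = +1180.5 kJ
equation 2 reversed (C2H5OH(l) must end up as a product): +1234.7 kJ
equation 3 × 2 (×2 to match 2 C7H8(l) in the target): (2)·(-3734.1) = -7468.2 kJ
ΔHrxn = (-3)·(-393.5) + (-1)·(-1234.7) + (2)·(-3734.1) = -5053.0 kJ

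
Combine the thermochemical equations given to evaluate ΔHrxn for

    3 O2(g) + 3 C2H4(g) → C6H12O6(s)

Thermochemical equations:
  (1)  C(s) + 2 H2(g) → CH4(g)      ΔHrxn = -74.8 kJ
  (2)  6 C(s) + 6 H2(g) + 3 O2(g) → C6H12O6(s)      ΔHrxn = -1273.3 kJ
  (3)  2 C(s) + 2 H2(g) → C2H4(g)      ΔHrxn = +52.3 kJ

ΔHrxn = -1430.2 kJ

(1): not needed (CH4(g) appears nowhere else).
(2) as written (C6H12O6(s) already on the product side): -1273.3 kJ
(3) reversed and × 3 (reverse to put C2H4(g) on the reactant side; ×3 to match 3 C2H4(g) in the target): (-3)·(+52.3) = -156.9 kJ
Since enthalpy is a state function, ΔHrxn = (1)·(-1273.3) + (-3)·(+52.3) = -1430.2 kJ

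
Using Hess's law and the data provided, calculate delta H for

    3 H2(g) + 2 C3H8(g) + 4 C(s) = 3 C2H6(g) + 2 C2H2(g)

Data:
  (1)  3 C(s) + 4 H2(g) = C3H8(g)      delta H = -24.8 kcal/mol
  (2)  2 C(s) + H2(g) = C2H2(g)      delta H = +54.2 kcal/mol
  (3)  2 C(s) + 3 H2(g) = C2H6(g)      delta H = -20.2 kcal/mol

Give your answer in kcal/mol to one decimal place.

(1) reversed and × 2: (-2)·(-24.8) = +49.6 kcal/mol
(2) × 2: (2)·(+54.2) = +108.4 kcal/mol
(3) × 3: (3)·(-20.2) = -60.6 kcal/mol
Since enthalpy is a state function, delta H = (-2)·(-24.8) + (2)·(+54.2) + (3)·(-20.2) = 97.4 kcal/mol

delta H = 97.4 kcal/mol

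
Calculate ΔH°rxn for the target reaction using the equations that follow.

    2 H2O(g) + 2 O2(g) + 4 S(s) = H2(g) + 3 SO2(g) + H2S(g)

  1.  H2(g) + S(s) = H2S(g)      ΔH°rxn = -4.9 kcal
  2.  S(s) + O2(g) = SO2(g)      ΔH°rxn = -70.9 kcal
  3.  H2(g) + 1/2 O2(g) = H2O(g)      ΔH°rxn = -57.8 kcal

ΔH°rxn = -102.0 kcal

eq. 1 as written (H2S(g) already on the product side): -4.9 kcal
eq. 2 × 3 (scale by 3 for the 3 SO2(g)): (3)·(-70.9) = -212.7 kcal
eq. 3 reversed and × 2 (reverse to put H2O(g) on the reactant side; scale by 2 for the 2 H2O(g)): (-2)·(-57.8) = +115.6 kcal
Combining the equations, ΔH°rxn = (1)·(-4.9) + (3)·(-70.9) + (-2)·(-57.8) = -102.0 kcal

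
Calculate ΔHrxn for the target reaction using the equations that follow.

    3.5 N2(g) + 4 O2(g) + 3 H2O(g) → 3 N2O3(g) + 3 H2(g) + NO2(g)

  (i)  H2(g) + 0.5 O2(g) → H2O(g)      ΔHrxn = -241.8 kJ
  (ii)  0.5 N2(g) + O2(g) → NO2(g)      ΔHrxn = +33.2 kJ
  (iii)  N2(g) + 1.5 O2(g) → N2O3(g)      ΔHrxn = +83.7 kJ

(i) reversed and × 3 (H2O(g) must end up as a reactant; ×3 to match 3 H2O(g) in the target): (-3)·(-241.8) = +725.4 kJ
(ii) as written (NO2(g) already on the product side): +33.2 kJ
(iii) × 3 (scale by 3 for the 3 N2O3(g)): (3)·(+83.7) = +251.1 kJ
ΔHrxn = (-3)·(-241.8) + (1)·(+33.2) + (3)·(+83.7) = 1009.7 kJ

ΔHrxn = 1009.7 kJ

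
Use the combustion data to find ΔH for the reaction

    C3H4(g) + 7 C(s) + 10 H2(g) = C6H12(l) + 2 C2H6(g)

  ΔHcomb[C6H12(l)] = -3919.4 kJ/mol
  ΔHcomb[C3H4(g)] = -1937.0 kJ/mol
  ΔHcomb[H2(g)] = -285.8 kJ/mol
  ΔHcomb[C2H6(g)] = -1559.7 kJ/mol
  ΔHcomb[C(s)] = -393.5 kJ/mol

Using ΔH = Σ nΔHc°(reactants) − Σ nΔHc°(products):
= [1·(-1937.0) + 7·(-393.5) + 10·(-285.8)] − [1·(-3919.4) + 2·(-1559.7)]
= -510.7 kJ/mol

ΔH = -510.7 kJ/mol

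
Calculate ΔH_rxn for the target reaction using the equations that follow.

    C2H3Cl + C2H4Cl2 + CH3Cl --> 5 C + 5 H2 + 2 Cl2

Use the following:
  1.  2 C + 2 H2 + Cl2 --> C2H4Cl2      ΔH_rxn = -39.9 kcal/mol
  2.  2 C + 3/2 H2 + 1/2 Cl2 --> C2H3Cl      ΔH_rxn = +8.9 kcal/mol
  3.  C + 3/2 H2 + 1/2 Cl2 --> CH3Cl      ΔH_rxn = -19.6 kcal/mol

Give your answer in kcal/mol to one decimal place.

eq. 1 reversed (C2H4Cl2 must end up as a reactant): +39.9 kcal/mol
eq. 2 reversed (C2H3Cl must end up as a reactant): -8.9 kcal/mol
eq. 3 reversed (reverse to put CH3Cl on the reactant side): +19.6 kcal/mol
Combining the equations, ΔH_rxn = (+39.9) + (-8.9) + (+19.6) = 50.6 kcal/mol

ΔH_rxn = 50.6 kcal/mol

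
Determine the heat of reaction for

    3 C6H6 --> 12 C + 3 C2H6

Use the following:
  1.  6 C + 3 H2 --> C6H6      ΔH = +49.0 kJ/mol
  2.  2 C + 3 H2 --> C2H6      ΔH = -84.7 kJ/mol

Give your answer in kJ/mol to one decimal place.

ΔH = -401.1 kJ/mol

eq. 1 reversed and × 3: (-3)·(+49.0) = -147.0 kJ/mol
eq. 2 × 3: (3)·(-84.7) = -254.1 kJ/mol
ΔH = (-147.0) + (-254.1) = -401.1 kJ/mol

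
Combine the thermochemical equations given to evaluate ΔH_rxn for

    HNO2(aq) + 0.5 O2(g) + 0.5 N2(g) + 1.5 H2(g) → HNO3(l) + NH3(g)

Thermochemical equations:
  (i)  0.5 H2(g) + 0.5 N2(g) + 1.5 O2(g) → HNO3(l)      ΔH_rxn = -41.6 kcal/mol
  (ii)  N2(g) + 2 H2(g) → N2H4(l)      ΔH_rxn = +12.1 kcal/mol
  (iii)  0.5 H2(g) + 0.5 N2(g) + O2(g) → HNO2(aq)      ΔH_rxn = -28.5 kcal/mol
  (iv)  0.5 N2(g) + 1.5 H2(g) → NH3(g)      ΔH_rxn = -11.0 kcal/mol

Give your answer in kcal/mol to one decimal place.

ΔH_rxn = -24.1 kcal/mol

(i) as written: -41.6 kcal/mol
(ii): not needed.
(iii) reversed: +28.5 kcal/mol
(iv) as written: -11.0 kcal/mol
By Hess's law, ΔH_rxn = (-41.6) + (+28.5) + (-11.0) = -24.1 kcal/mol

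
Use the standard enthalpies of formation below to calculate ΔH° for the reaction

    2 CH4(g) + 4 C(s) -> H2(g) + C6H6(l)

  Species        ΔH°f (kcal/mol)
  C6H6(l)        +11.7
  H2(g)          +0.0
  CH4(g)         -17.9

Products: 1·(+0.0) + 1·(+11.7) = +11.7
Reactants: 2·(-17.9) + 4·(+0.0) = -35.8
ΔH° = (+11.7) − (-35.8) = 47.5 kcal/mol

ΔH° = 47.5 kcal/mol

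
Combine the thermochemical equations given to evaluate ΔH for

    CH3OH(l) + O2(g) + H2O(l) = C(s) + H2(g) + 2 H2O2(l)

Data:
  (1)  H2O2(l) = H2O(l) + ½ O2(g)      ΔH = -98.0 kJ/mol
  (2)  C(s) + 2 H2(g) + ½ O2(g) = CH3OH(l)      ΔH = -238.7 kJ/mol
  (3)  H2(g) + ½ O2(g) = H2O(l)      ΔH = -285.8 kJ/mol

ΔH = 148.9 kJ/mol

(1) reversed and × 2: (-2)·(-98.0) = +196.0 kJ/mol
(2) reversed: +238.7 kJ/mol
(3) as written: -285.8 kJ/mol
Summing the manipulated equations, ΔH = (-2)·(-98.0) + (-1)·(-238.7) + (1)·(-285.8) = 148.9 kJ/mol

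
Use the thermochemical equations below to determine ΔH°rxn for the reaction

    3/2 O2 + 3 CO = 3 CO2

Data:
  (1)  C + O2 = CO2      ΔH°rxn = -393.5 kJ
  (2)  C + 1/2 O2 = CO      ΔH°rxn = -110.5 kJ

ΔH°rxn = -849.0 kJ

(1) × 3: (3)·(-393.5) = -1180.5 kJ
(2) reversed and × 3: (-3)·(-110.5) = +331.5 kJ
ΔH°rxn = (3)·(-393.5) + (-3)·(-110.5) = -849.0 kJ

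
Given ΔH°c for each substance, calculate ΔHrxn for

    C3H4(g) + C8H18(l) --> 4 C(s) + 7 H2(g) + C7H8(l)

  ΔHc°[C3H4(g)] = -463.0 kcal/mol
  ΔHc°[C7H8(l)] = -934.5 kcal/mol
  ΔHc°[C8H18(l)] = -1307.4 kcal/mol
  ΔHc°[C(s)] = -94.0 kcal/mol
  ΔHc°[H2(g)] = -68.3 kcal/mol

ΔHrxn = 18.2 kcal/mol

With combustion enthalpies, reactants minus products:
= [1·(-463.0) + 1·(-1307.4)] − [4·(-94.0) + 7·(-68.3) + 1·(-934.5)]
= 18.2 kcal/mol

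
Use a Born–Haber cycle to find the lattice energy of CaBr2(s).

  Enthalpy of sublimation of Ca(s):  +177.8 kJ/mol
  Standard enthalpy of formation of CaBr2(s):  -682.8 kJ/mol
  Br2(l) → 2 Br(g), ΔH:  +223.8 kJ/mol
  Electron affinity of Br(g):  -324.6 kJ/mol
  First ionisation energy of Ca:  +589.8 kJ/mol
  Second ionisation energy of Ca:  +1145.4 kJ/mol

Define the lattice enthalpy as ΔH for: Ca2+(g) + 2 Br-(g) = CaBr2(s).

U = -2170.4 kJ/mol

ΔHf° = 1·ΔHsub + 1·(ΣIE) + 1·D(Br2) + 2·EA + U
-682.8 = 1·(+177.8) + 1·(+1735.2) + 1·(+223.8) + 2·(-324.6) + U
U = -682.8 − (+1487.6) = -2170.4 kJ/mol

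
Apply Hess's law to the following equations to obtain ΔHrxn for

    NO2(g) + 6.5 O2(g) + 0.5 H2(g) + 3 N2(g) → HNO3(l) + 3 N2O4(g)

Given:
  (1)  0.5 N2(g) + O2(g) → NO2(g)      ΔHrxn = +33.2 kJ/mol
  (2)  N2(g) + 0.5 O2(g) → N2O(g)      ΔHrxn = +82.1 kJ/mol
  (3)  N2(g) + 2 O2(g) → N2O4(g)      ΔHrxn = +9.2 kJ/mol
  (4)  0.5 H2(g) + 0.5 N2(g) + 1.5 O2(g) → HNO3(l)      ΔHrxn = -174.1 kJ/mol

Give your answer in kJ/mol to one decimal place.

(1) reversed: -33.2 kJ/mol
(2): not needed.
(3) × 3: (3)·(+9.2) = +27.6 kJ/mol
(4) as written: -174.1 kJ/mol
ΔHrxn = (-33.2) + (+27.6) + (-174.1) = -179.7 kJ/mol

ΔHrxn = -179.7 kJ/mol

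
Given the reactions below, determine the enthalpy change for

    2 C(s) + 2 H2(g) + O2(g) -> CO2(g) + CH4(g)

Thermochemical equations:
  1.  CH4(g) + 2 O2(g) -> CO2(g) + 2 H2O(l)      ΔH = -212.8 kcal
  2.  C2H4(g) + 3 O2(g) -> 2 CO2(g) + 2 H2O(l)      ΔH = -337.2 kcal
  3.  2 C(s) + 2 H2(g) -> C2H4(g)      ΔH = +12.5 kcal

ΔH = -111.9 kcal

eq. 1 reversed: +212.8 kcal
eq. 2 as written: -337.2 kcal
eq. 3 as written: +12.5 kcal
By Hess's law, ΔH = (-1)·(-212.8) + (1)·(-337.2) + (1)·(+12.5) = -111.9 kcal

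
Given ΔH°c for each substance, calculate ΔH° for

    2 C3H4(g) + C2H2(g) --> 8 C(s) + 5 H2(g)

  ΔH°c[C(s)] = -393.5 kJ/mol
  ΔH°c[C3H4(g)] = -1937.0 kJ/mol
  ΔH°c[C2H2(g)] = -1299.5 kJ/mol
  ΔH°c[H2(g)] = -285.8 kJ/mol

ΔH° = -596.5 kJ/mol

Using ΔH = Σ nΔHc°(reactants) − Σ nΔHc°(products):
= [2·(-1937.0) + 1·(-1299.5)] − [8·(-393.5) + 5·(-285.8)]
= -596.5 kJ/mol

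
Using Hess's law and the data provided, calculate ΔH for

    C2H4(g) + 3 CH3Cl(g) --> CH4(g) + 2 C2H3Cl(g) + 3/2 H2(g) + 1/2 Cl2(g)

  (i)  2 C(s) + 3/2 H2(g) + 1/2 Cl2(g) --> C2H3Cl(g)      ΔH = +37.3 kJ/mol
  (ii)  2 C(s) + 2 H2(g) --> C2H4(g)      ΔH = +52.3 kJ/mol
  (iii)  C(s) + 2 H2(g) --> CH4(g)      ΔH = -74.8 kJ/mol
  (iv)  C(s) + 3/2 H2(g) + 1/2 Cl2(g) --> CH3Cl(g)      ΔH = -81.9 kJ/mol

(i) × 2: (2)·(+37.3) = +74.6 kJ/mol
(ii) reversed: -52.3 kJ/mol
(iii) as written: -74.8 kJ/mol
(iv) reversed and × 3: (-3)·(-81.9) = +245.7 kJ/mol
Summing the manipulated equations, ΔH = (+74.6) + (-52.3) + (-74.8) + (+245.7) = 193.2 kJ/mol

ΔH = 193.2 kJ/mol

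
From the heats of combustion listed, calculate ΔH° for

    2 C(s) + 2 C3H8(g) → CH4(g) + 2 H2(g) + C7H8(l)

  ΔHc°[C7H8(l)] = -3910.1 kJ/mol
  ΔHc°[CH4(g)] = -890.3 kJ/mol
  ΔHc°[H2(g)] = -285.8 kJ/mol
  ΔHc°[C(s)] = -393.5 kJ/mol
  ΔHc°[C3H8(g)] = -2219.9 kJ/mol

With combustion enthalpies, reactants minus products:
= [2·(-393.5) + 2·(-2219.9)] − [1·(-890.3) + 2·(-285.8) + 1·(-3910.1)]
= 145.2 kJ/mol

ΔH° = 145.2 kJ/mol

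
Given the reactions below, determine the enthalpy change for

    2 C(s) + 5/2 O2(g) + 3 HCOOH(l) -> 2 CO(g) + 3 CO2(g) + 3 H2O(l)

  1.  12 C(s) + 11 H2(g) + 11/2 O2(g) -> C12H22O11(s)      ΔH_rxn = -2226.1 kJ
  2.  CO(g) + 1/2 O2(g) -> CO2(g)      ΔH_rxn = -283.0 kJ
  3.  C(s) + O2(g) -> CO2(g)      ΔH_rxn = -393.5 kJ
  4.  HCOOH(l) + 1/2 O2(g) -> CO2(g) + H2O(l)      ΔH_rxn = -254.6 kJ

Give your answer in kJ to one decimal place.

ΔH_rxn = -984.8 kJ

eq. 1: not needed (H2(g) appears nowhere else).
eq. 2 reversed and × 2 (reverse to put CO(g) on the product side; scale by 2 for the 2 CO(g)): (-2)·(-283.0) = +566.0 kJ
eq. 3 × 2: (2)·(-393.5) = -787.0 kJ
eq. 4 × 3 (×3 to match 3 HCOOH(l) in the target): (3)·(-254.6) = -763.8 kJ
ΔH_rxn = (+566.0) + (-787.0) + (-763.8) = -984.8 kJ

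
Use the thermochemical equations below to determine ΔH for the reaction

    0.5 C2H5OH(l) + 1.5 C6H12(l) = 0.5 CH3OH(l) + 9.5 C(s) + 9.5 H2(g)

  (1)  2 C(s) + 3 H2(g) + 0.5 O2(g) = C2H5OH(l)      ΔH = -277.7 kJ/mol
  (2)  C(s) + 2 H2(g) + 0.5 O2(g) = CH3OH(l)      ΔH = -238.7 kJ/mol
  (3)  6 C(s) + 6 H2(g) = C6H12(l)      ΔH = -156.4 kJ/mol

ΔH = 254.1 kJ/mol

(1) reversed and × 1/2: (-1/2)·(-277.7) = +138.85 kJ/mol
(2) × 1/2: (1/2)·(-238.7) = -119.35 kJ/mol
(3) reversed and × 3/2: (-3/2)·(-156.4) = +234.6 kJ/mol
Summing the manipulated equations, ΔH = (+138.85) + (-119.35) + (+234.6) = 254.1 kJ/mol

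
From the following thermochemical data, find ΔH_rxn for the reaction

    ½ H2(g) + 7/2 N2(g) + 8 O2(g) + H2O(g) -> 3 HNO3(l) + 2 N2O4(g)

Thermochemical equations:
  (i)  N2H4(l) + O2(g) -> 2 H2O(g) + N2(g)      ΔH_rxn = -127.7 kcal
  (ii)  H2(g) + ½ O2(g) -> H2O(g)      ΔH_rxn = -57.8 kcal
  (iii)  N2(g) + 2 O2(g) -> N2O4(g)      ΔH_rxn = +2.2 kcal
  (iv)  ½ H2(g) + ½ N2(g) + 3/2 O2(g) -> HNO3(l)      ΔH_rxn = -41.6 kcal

(i): not needed (N2H4(l) appears nowhere else).
(ii) reversed: +57.8 kcal
(iii) × 2 (scale by 2 for the 2 N2O4(g)): (2)·(+2.2) = +4.4 kcal
(iv) × 3 (scale by 3 for the 3 HNO3(l)): (3)·(-41.6) = -124.8 kcal
ΔH_rxn = (-1)·(-57.8) + (2)·(+2.2) + (3)·(-41.6) = -62.6 kcal

ΔH_rxn = -62.6 kcal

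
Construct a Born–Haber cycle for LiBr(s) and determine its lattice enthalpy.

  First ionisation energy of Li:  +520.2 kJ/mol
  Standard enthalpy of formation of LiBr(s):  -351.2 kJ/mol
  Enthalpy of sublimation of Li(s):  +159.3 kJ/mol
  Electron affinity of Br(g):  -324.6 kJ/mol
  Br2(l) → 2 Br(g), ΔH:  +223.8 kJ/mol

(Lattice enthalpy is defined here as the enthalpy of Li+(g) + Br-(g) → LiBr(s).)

ΔHf° = 1·ΔHsub + 1·(ΣIE) + 1/2·D(Br2) + 1·EA + U
-351.2 = 1·(+159.3) + 1·(+520.2) + 1/2·(+223.8) + 1·(-324.6) + U
U = -351.2 − (+466.8) = -818.0 kJ/mol

U = -818.0 kJ/mol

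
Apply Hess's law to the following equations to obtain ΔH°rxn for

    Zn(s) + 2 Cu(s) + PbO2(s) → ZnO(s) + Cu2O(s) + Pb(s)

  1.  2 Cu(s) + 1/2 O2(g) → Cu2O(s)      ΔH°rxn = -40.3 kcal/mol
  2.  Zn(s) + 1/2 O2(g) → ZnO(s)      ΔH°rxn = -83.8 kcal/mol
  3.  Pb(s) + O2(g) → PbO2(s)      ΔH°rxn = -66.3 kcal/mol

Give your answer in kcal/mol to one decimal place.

ΔH°rxn = -57.8 kcal/mol

eq. 1 as written (Cu2O(s) already on the product side): -40.3 kcal/mol
eq. 2 as written (ZnO(s) already on the product side): -83.8 kcal/mol
eq. 3 reversed (PbO2(s) must end up as a reactant): +66.3 kcal/mol
Combining the equations, ΔH°rxn = (1)·(-40.3) + (1)·(-83.8) + (-1)·(-66.3) = -57.8 kcal/mol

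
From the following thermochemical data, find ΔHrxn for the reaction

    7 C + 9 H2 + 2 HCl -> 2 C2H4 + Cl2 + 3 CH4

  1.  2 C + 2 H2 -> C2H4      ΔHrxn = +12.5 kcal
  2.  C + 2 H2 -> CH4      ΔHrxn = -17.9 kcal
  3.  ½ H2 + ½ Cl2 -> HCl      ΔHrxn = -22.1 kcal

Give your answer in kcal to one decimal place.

eq. 1 × 2: (2)·(+12.5) = +25.0 kcal
eq. 2 × 3: (3)·(-17.9) = -53.7 kcal
eq. 3 reversed and × 2: (-2)·(-22.1) = +44.2 kcal
Summing the manipulated equations, ΔHrxn = (+25.0) + (-53.7) + (+44.2) = 15.5 kcal

ΔHrxn = 15.5 kcal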